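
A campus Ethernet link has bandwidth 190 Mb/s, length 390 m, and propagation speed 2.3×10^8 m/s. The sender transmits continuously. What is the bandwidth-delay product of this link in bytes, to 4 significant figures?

40.27 bytes

Propagation delay = 390 / 2.3e+08 = 1.69565e-06 s.
BDP = R × t_prop = 190000000 × 1.69565e-06 = 322.174 bits.
In bytes: 322.174/8 = 40.27 bytes.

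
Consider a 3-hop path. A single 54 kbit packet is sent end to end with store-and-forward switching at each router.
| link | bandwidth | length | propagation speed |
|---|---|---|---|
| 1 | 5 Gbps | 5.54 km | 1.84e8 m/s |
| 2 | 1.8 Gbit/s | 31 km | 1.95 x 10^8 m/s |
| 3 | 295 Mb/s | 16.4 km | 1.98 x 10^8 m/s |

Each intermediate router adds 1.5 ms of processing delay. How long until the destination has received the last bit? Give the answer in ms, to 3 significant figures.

3.50 ms

L = 54000 bits.
Transmission delays (L/R per hop): 0.0108, 0.03, 0.183051 ms; sum = 0.223851 ms.
Propagation delays (d/s per hop): 0.0301087, 0.158974, 0.0828283 ms; sum = 0.271911 ms.
Processing at 2 router(s): 2 × 1.5 ms = 3 ms.
End-to-end = 3.50 ms.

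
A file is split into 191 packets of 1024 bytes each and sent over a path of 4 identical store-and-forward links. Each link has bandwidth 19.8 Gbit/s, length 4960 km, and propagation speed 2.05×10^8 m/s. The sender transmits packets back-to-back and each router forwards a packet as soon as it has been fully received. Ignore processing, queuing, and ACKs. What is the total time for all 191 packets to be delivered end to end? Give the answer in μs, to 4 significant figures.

96860 μs

Per-hop transmission t_tx = L/R = 8192/19800000000 = 0.413737 μs.
Per-hop propagation t_prop = 4960000/2.05e+08 = 24195.1 μs.
Pipeline fill: first packet needs 4·t_tx to clear all hops; remaining 190 packets each add one t_tx.
Total = (4+191-1)·t_tx + 4·t_prop = 194·0.413737 + 4·24195.1 = 96860 μs.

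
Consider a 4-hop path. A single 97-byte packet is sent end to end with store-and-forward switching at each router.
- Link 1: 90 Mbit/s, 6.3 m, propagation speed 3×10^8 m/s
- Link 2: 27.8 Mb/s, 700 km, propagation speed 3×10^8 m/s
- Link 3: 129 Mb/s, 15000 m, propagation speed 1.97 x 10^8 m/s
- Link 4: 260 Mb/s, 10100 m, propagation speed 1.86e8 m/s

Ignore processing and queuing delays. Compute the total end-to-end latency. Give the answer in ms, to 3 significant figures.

L = 97 × 8 = 776 bits.
Transmission delays (L/R per hop): 0.00862222, 0.0279137, 0.0060155, 0.00298462 ms; sum = 0.045536 ms.
Propagation delays (d/s per hop): 2.1e-05, 2.33333, 0.0761421, 0.0543011 ms; sum = 2.4638 ms.
End-to-end = 2.51 ms.

2.51 ms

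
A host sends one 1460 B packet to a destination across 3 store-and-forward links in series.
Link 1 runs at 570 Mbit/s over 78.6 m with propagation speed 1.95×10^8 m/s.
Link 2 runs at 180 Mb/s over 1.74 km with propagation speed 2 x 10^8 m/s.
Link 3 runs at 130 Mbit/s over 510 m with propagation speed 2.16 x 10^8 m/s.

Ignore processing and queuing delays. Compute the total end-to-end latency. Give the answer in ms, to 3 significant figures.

L = 1460 × 8 = 11680 bits.
Transmission delays (L/R per hop): 0.0204912, 0.0648889, 0.0898462 ms; sum = 0.175226 ms.
Propagation delays (d/s per hop): 0.000403077, 0.0087, 0.00236111 ms; sum = 0.0114642 ms.
End-to-end = 0.187 ms.

0.187 ms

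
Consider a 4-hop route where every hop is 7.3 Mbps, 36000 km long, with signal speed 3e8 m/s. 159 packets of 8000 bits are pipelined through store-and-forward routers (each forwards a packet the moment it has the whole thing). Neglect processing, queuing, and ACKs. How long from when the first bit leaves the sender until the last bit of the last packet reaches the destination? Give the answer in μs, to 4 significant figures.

657500 μs

Per-hop transmission t_tx = L/R = 8000/7300000 = 1095.89 μs.
Per-hop propagation t_prop = 36000000/300000000 = 120000 μs.
Pipeline fill: first packet needs 4·t_tx to clear all hops; remaining 158 packets each add one t_tx.
Total = (4+159-1)·t_tx + 4·t_prop = 162·1095.89 + 4·120000 = 657500 μs.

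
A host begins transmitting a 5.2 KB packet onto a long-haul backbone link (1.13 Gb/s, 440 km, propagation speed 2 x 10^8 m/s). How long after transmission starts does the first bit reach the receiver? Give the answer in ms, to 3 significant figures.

First bit experiences only propagation delay: d/s = 440000/200000000 = 2.20 ms.

2.20 ms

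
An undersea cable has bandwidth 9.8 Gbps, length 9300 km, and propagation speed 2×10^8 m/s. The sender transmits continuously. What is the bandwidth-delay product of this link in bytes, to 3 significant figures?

Propagation delay = 9300000 / 200000000 = 0.0465 s.
BDP = R × t_prop = 9800000000 × 0.0465 = 455700000 bits.
In bytes: 455700000/8 = 57000000 bytes.

57000000 bytes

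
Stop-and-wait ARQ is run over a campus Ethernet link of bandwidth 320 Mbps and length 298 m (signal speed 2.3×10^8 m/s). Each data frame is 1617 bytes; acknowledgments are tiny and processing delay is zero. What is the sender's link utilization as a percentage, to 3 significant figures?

t_tx = L/R = 12936/320000000 = 4.0425e-05 s.
t_prop = 298/2.3e+08 = 1.29565e-06 s; RTT = 2.5913e-06 s.
Cycle = t_tx + RTT = 4.30163e-05 s.
Utilization = t_tx / cycle = 4.0425e-05/4.30163e-05 = 94.0 %.

94.0 %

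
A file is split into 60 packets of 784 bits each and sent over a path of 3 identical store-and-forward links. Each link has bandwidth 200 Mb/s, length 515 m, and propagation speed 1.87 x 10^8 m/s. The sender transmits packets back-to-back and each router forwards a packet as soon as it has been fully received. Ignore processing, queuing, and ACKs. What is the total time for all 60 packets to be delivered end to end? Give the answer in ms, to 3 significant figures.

0.251 ms

Per-hop transmission t_tx = L/R = 784/200000000 = 0.00392 ms.
Per-hop propagation t_prop = 515/187000000 = 0.00275401 ms.
Pipeline fill: first packet needs 3·t_tx to clear all hops; remaining 59 packets each add one t_tx.
Total = (3+60-1)·t_tx + 3·t_prop = 62·0.00392 + 3·0.00275401 = 0.251 ms.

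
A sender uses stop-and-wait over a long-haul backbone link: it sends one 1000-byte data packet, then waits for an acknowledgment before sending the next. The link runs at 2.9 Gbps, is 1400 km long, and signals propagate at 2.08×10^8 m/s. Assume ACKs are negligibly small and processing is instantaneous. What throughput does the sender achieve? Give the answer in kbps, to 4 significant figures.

t_tx = L/R = 8000/2900000000 = 2.75862e-06 s.
t_prop = 1400000/208000000 = 0.00673077 s; RTT = 0.0134615 s.
Cycle = t_tx + RTT = 0.0134643 s.
Throughput = L / cycle = 8000 / 0.0134643 = 594.2 kbps.

594.2 kbps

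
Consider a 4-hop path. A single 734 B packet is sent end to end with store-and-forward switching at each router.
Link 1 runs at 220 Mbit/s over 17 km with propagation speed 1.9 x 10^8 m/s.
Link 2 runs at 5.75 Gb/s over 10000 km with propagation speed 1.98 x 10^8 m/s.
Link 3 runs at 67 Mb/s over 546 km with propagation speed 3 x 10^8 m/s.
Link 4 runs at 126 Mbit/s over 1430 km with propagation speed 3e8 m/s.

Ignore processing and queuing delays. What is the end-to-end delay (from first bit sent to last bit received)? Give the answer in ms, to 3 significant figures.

L = 734 × 8 = 5872 bits.
Transmission delays (L/R per hop): 0.0266909, 0.00102122, 0.0876418, 0.0466032 ms; sum = 0.161957 ms.
Propagation delays (d/s per hop): 0.0894737, 50.5051, 1.82, 4.76667 ms; sum = 57.1812 ms.
End-to-end = 57.3 ms.

57.3 ms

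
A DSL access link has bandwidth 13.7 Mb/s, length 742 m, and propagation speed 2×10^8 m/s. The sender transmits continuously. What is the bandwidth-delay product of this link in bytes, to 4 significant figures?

Propagation delay = 742 / 200000000 = 3.71e-06 s.
BDP = R × t_prop = 13700000 × 3.71e-06 = 50.827 bits.
In bytes: 50.827/8 = 6.353 bytes.

6.353 bytes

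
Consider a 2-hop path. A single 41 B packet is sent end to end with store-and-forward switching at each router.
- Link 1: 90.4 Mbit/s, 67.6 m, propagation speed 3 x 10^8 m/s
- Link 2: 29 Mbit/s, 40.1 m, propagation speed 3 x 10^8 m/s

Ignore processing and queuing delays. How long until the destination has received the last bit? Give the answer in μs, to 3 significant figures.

15.3 μs

L = 41 × 8 = 328 bits.
Transmission delays (L/R per hop): 3.62832, 11.3103 μs; sum = 14.9387 μs.
Propagation delays (d/s per hop): 0.225333, 0.133667 μs; sum = 0.359 μs.
End-to-end = 15.3 μs.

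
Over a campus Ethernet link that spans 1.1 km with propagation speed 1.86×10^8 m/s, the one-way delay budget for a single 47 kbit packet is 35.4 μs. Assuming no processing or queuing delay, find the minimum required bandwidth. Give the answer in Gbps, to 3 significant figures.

Propagation delay = 1100 / 186000000 = 5.91398 μs.
Transmission budget = 35.4 − 5.91398 = 29.486 μs.
R ≥ L / t_tx = 47000 bits / 2.9486e-05 s = 1.59 Gbps.

1.59 Gbps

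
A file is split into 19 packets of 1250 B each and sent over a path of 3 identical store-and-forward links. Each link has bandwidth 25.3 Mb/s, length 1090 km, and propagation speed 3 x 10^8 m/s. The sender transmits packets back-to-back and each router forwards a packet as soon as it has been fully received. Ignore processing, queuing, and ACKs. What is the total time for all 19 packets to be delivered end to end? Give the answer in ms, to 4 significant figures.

Per-hop transmission t_tx = L/R = 10000/25300000 = 0.395257 ms.
Per-hop propagation t_prop = 1090000/300000000 = 3.63333 ms.
Pipeline fill: first packet needs 3·t_tx to clear all hops; remaining 18 packets each add one t_tx.
Total = (3+19-1)·t_tx + 3·t_prop = 21·0.395257 + 3·3.63333 = 19.20 ms.

19.20 ms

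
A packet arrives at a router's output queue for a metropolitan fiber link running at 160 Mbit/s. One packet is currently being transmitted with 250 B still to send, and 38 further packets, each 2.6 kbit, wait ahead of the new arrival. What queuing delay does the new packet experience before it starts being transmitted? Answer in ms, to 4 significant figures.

Each queued packet: L/R = 2600/160000000 = 0.01625 ms.
38 queued → 0.6175 ms.
Plus remaining 2000 bits of current packet: 0.0125 ms.
Queuing delay = 0.6300 ms.

0.6300 ms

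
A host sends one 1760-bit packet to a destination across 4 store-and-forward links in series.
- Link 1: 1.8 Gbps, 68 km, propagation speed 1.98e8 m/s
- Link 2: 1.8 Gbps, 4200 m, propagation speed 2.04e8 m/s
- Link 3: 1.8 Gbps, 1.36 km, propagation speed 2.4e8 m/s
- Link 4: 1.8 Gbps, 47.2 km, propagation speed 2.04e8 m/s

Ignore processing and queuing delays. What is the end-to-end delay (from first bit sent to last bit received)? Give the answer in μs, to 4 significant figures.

605.0 μs

Transmission delay per hop = L/R = 1760/1800000000 = 0.977778 μs; 4 hops → 3.91111 μs.
Propagation delays (d/s per hop): 343.434, 20.5882, 5.66667, 231.373 μs; sum = 601.062 μs.
End-to-end = 605.0 μs.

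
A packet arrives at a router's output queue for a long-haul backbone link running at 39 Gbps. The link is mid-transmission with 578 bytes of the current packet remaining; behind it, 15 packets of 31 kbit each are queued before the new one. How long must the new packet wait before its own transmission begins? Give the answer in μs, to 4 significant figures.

Each queued packet: L/R = 31000/39000000000 = 0.794872 μs.
15 queued → 11.9231 μs.
Plus remaining 4624 bits of current packet: 0.118564 μs.
Queuing delay = 12.04 μs.

12.04 μs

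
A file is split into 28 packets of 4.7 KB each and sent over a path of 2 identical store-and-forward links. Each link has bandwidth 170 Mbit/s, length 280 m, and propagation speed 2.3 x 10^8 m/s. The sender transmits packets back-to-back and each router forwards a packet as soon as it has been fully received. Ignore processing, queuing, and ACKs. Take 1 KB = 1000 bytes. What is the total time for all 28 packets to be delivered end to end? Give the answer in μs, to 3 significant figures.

Per-hop transmission t_tx = L/R = 37600/170000000 = 221.176 μs.
Per-hop propagation t_prop = 280/2.3e+08 = 1.21739 μs.
Pipeline fill: first packet needs 2·t_tx to clear all hops; remaining 27 packets each add one t_tx.
Total = (2+28-1)·t_tx + 2·t_prop = 29·221.176 + 2·1.21739 = 6420 μs.

6420 μs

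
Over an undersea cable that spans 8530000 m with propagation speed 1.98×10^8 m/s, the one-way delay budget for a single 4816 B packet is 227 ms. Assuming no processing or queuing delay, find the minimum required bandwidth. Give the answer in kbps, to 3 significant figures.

209 kbps

L = 38528 bits.
Propagation delay = 8530000 / 198000000 = 43.0808 ms.
Transmission budget = 227 − 43.0808 = 183.919 ms.
R ≥ L / t_tx = 38528 bits / 0.183919 s = 209 kbps.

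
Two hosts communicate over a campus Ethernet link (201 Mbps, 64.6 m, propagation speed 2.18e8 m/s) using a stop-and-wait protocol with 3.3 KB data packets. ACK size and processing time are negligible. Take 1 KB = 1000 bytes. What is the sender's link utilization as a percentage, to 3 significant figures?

99.6 %

t_tx = L/R = 26400/201000000 = 0.000131343 s.
t_prop = 64.6/2.18e+08 = 2.9633e-07 s; RTT = 5.92661e-07 s.
Cycle = t_tx + RTT = 0.000131936 s.
Utilization = t_tx / cycle = 0.000131343/0.000131936 = 99.6 %.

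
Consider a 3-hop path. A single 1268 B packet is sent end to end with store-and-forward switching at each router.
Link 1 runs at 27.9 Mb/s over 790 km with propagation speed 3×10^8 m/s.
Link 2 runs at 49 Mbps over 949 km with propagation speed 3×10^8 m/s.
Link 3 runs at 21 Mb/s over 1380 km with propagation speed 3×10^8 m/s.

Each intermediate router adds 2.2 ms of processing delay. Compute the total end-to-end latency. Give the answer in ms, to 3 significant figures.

L = 1268 × 8 = 10144 bits.
Transmission delays (L/R per hop): 0.363584, 0.20702, 0.483048 ms; sum = 1.05365 ms.
Propagation delays (d/s per hop): 2.63333, 3.16333, 4.6 ms; sum = 10.3967 ms.
Processing at 2 router(s): 2 × 2.2 ms = 4.4 ms.
End-to-end = 15.9 ms.

15.9 ms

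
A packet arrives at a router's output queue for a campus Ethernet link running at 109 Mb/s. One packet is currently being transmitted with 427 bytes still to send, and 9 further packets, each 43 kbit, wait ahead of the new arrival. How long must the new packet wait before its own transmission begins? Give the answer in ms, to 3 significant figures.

3.58 ms

Each queued packet: L/R = 43000/109000000 = 0.394495 ms.
9 queued → 3.55046 ms.
Plus remaining 3416 bits of current packet: 0.0313394 ms.
Queuing delay = 3.58 ms.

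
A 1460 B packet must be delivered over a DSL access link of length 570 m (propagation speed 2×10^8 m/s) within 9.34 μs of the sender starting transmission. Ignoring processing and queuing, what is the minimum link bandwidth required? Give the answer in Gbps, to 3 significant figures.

L = 11680 bits.
Propagation delay = 570 / 200000000 = 2.85 μs.
Transmission budget = 9.34 − 2.85 = 6.49 μs.
R ≥ L / t_tx = 11680 bits / 6.49e-06 s = 1.80 Gbps.

1.80 Gbps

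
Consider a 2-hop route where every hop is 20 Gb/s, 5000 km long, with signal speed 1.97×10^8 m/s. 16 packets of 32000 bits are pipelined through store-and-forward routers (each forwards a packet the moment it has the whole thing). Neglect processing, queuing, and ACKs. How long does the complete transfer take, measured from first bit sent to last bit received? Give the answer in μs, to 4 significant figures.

50790 μs

Per-hop transmission t_tx = L/R = 32000/20000000000 = 1.6 μs.
Per-hop propagation t_prop = 5000000/197000000 = 25380.7 μs.
Pipeline fill: first packet needs 2·t_tx to clear all hops; remaining 15 packets each add one t_tx.
Total = (2+16-1)·t_tx + 2·t_prop = 17·1.6 + 2·25380.7 = 50790 μs.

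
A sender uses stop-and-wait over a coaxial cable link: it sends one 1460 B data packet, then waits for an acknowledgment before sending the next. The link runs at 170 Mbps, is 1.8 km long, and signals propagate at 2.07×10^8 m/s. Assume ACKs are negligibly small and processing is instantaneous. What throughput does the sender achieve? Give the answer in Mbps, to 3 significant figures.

t_tx = L/R = 11680/170000000 = 6.87059e-05 s.
t_prop = 1800/2.07e+08 = 8.69565e-06 s; RTT = 1.73913e-05 s.
Cycle = t_tx + RTT = 8.60972e-05 s.
Throughput = L / cycle = 11680 / 8.60972e-05 = 136 Mbps.

136 Mbps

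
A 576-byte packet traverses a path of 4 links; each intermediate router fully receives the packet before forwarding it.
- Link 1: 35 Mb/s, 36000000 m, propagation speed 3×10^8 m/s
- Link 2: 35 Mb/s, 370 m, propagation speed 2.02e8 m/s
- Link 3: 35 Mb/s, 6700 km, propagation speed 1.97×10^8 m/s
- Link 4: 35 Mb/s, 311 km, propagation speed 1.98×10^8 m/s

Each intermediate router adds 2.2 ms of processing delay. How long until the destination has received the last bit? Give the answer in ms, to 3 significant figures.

163 ms

L = 576 × 8 = 4608 bits.
Transmission delay per hop = L/R = 4608/35000000 = 0.131657 ms; 4 hops → 0.526629 ms.
Propagation delays (d/s per hop): 120, 0.00183168, 34.0102, 1.57071 ms; sum = 155.583 ms.
Processing at 3 router(s): 3 × 2.2 ms = 6.6 ms.
End-to-end = 163 ms.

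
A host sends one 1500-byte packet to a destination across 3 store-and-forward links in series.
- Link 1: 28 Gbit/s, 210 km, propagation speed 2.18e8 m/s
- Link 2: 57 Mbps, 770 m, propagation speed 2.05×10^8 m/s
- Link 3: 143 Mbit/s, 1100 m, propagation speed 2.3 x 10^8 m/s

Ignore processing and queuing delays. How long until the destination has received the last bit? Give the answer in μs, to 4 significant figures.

1267 μs

L = 1500 × 8 = 12000 bits.
Transmission delays (L/R per hop): 0.428571, 210.526, 83.9161 μs; sum = 294.871 μs.
Propagation delays (d/s per hop): 963.303, 3.7561, 4.78261 μs; sum = 971.841 μs.
End-to-end = 1267 μs.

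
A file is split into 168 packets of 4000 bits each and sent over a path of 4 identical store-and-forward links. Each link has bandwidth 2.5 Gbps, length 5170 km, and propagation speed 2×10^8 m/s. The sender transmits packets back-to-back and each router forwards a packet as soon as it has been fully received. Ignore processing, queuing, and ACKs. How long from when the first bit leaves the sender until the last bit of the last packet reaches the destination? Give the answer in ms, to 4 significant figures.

Per-hop transmission t_tx = L/R = 4000/2500000000 = 0.0016 ms.
Per-hop propagation t_prop = 5170000/200000000 = 25.85 ms.
Pipeline fill: first packet needs 4·t_tx to clear all hops; remaining 167 packets each add one t_tx.
Total = (4+168-1)·t_tx + 4·t_prop = 171·0.0016 + 4·25.85 = 103.7 ms.

103.7 ms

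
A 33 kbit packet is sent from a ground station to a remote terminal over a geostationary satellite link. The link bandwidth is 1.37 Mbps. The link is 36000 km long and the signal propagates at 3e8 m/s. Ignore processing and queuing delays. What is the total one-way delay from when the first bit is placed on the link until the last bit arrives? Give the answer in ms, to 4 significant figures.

L = 33000 bits.
Transmission delay = L/R = 33000 / 1370000 = 24.0876 ms.
Propagation delay = d/s = 36000000 m / 300000000 m/s = 120 ms.
Total = 144.1 ms.

144.1 ms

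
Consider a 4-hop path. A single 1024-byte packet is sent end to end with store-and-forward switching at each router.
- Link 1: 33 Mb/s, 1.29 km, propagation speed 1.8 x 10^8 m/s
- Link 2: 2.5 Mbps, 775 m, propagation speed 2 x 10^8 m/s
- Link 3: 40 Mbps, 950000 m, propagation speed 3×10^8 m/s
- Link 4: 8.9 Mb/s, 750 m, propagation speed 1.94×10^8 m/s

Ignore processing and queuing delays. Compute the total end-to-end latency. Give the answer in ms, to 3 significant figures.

L = 1024 × 8 = 8192 bits.
Transmission delays (L/R per hop): 0.248242, 3.2768, 0.2048, 0.920449 ms; sum = 4.65029 ms.
Propagation delays (d/s per hop): 0.00716667, 0.003875, 3.16667, 0.00386598 ms; sum = 3.18157 ms.
End-to-end = 7.83 ms.

7.83 ms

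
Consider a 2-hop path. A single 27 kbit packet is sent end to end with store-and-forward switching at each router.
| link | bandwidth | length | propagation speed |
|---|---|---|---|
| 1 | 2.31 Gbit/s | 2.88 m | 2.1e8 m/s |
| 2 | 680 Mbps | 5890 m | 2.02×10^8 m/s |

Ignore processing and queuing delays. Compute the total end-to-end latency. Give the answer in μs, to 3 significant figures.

80.6 μs

L = 27000 bits.
Transmission delays (L/R per hop): 11.6883, 39.7059 μs; sum = 51.3942 μs.
Propagation delays (d/s per hop): 0.0137143, 29.1584 μs; sum = 29.1721 μs.
End-to-end = 80.6 μs.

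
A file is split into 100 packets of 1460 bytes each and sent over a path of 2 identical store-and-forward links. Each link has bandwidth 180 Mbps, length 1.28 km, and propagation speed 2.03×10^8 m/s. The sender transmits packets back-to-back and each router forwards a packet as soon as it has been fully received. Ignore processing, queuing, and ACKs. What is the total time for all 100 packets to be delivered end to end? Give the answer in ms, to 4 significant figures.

Per-hop transmission t_tx = L/R = 11680/180000000 = 0.0648889 ms.
Per-hop propagation t_prop = 1280/2.03e+08 = 0.00630542 ms.
Pipeline fill: first packet needs 2·t_tx to clear all hops; remaining 99 packets each add one t_tx.
Total = (2+100-1)·t_tx + 2·t_prop = 101·0.0648889 + 2·0.00630542 = 6.566 ms.

6.566 ms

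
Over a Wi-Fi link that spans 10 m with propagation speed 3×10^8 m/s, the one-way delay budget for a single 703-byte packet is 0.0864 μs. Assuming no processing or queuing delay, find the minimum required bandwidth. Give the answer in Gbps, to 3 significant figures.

L = 5624 bits.
Propagation delay = 10 / 300000000 = 0.0333333 μs.
Transmission budget = 0.0864 − 0.0333333 = 0.0530667 μs.
R ≥ L / t_tx = 5624 bits / 5.30667e-08 s = 106 Gbps.

106 Gbps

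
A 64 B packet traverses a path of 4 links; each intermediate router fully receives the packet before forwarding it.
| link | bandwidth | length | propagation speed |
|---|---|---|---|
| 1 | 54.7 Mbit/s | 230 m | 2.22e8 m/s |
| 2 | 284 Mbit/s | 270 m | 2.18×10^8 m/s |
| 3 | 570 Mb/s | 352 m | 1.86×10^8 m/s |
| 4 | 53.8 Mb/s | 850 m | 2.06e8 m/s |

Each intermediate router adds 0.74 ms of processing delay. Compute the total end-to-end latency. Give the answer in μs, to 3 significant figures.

2250 μs

L = 64 × 8 = 512 bits.
Transmission delays (L/R per hop): 9.36015, 1.80282, 0.898246, 9.51673 μs; sum = 21.5779 μs.
Propagation delays (d/s per hop): 1.03604, 1.23853, 1.89247, 4.12621 μs; sum = 8.29325 μs.
Processing at 3 router(s): 3 × 0.74 ms = 2220 μs.
End-to-end = 2250 μs.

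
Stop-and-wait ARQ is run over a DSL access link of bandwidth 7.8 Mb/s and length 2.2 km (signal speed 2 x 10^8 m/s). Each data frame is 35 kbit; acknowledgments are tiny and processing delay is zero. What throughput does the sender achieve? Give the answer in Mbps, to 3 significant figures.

7.76 Mbps

t_tx = L/R = 35000/7800000 = 0.00448718 s.
t_prop = 2200/200000000 = 1.1e-05 s; RTT = 2.2e-05 s.
Cycle = t_tx + RTT = 0.00450918 s.
Throughput = L / cycle = 35000 / 0.00450918 = 7.76 Mbps.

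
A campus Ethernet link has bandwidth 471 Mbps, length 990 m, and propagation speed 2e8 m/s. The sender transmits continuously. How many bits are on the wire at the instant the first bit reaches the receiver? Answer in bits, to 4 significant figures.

Propagation delay = 990 / 200000000 = 4.95e-06 s.
BDP = R × t_prop = 471000000 × 4.95e-06 = 2331.45 bits.

2331 bits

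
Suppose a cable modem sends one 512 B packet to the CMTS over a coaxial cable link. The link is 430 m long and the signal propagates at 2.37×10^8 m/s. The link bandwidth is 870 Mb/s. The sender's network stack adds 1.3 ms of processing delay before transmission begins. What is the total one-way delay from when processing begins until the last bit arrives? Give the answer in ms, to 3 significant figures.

1.31 ms

L = 512 × 8 = 4096 bits.
Transmission delay = L/R = 4096 / 870000000 = 0.00470805 ms.
Propagation delay = d/s = 430 m / 237000000 m/s = 0.00181435 ms.
Plus processing delay 1.3 ms = 1.3 ms.
Total = 1.31 ms.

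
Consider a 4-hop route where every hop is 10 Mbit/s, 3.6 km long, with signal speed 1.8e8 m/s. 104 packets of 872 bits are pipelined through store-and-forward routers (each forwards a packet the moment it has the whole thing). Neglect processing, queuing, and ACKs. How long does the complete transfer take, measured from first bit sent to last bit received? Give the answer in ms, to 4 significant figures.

Per-hop transmission t_tx = L/R = 872/10000000 = 0.0872 ms.
Per-hop propagation t_prop = 3600/180000000 = 0.02 ms.
Pipeline fill: first packet needs 4·t_tx to clear all hops; remaining 103 packets each add one t_tx.
Total = (4+104-1)·t_tx + 4·t_prop = 107·0.0872 + 4·0.02 = 9.410 ms.

9.410 ms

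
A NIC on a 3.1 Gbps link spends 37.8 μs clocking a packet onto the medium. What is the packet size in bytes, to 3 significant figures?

14600 bytes

L = R × t_tx = 3100000000 b/s × 3.78e-05 s = 117180 bits.
In bytes: 117180 / 8 = 14600 bytes.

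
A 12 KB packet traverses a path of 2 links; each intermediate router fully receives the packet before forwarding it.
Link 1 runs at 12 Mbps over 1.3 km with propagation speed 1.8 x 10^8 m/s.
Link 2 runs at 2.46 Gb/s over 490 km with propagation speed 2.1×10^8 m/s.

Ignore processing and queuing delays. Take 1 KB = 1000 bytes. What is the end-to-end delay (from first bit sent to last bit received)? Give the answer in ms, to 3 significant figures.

L = 96000 bits.
Transmission delays (L/R per hop): 8, 0.0390244 ms; sum = 8.03902 ms.
Propagation delays (d/s per hop): 0.00722222, 2.33333 ms; sum = 2.34056 ms.
End-to-end = 10.4 ms.

10.4 ms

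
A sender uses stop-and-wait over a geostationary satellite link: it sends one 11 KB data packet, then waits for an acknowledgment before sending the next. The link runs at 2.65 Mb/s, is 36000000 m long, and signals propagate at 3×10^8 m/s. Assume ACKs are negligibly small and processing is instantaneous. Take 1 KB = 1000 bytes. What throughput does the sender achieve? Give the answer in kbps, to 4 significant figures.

322.1 kbps

t_tx = L/R = 88000/2650000 = 0.0332075 s.
t_prop = 36000000/300000000 = 0.12 s; RTT = 0.24 s.
Cycle = t_tx + RTT = 0.273208 s.
Throughput = L / cycle = 88000 / 0.273208 = 322.1 kbps.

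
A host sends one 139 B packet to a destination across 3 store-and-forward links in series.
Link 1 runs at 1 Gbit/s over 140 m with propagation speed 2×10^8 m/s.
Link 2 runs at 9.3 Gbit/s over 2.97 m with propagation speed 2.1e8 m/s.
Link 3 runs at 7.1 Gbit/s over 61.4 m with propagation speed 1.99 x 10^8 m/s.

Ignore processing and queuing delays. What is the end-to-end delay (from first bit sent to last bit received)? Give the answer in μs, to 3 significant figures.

L = 139 × 8 = 1112 bits.
Transmission delays (L/R per hop): 1.112, 0.11957, 0.15662 μs; sum = 1.38819 μs.
Propagation delays (d/s per hop): 0.7, 0.0141429, 0.308543 μs; sum = 1.02269 μs.
End-to-end = 2.41 μs.

2.41 μs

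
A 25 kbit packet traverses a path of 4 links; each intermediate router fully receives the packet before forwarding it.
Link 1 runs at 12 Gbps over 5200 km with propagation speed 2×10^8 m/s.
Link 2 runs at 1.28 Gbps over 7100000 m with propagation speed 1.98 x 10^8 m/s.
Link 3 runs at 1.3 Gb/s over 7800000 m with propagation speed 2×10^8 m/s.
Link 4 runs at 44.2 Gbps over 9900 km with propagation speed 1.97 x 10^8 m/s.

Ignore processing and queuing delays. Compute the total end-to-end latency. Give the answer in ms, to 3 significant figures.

151 ms

L = 25000 bits.
Transmission delays (L/R per hop): 0.00208333, 0.0195313, 0.0192308, 0.000565611 ms; sum = 0.041411 ms.
Propagation delays (d/s per hop): 26, 35.8586, 39, 50.2538 ms; sum = 151.112 ms.
End-to-end = 151 ms.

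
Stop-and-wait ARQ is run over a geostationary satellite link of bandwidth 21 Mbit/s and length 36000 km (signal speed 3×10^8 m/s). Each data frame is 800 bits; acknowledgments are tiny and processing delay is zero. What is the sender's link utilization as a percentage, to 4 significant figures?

0.01587 %

t_tx = L/R = 800/21000000 = 3.80952e-05 s.
t_prop = 36000000/300000000 = 0.12 s; RTT = 0.24 s.
Cycle = t_tx + RTT = 0.240038 s.
Utilization = t_tx / cycle = 3.80952e-05/0.240038 = 0.01587 %.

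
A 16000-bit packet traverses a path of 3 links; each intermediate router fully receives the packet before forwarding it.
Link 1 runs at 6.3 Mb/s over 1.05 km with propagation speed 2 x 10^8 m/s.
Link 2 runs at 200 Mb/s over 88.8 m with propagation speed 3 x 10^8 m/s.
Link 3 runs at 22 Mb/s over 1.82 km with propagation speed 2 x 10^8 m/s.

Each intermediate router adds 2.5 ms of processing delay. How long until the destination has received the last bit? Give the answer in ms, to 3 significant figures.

8.36 ms

Transmission delays (L/R per hop): 2.53968, 0.08, 0.727273 ms; sum = 3.34696 ms.
Propagation delays (d/s per hop): 0.00525, 0.000296, 0.0091 ms; sum = 0.014646 ms.
Processing at 2 router(s): 2 × 2.5 ms = 5 ms.
End-to-end = 8.36 ms.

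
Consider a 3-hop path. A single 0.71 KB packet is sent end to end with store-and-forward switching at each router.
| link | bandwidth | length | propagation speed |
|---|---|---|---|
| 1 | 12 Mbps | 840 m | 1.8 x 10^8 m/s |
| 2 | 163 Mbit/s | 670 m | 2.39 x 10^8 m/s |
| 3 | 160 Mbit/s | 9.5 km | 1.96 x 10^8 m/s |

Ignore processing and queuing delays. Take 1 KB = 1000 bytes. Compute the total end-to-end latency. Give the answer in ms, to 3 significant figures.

0.600 ms

L = 5680 bits.
Transmission delays (L/R per hop): 0.473333, 0.0348466, 0.0355 ms; sum = 0.54368 ms.
Propagation delays (d/s per hop): 0.00466667, 0.00280335, 0.0484694 ms; sum = 0.0559394 ms.
End-to-end = 0.600 ms.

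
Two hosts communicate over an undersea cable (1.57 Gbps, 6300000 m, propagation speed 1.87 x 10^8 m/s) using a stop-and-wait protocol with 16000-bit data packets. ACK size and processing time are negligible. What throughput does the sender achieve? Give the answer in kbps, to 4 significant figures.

t_tx = L/R = 16000/1570000000 = 1.01911e-05 s.
t_prop = 6300000/187000000 = 0.0336898 s; RTT = 0.0673797 s.
Cycle = t_tx + RTT = 0.0673899 s.
Throughput = L / cycle = 16000 / 0.0673899 = 237.4 kbps.

237.4 kbps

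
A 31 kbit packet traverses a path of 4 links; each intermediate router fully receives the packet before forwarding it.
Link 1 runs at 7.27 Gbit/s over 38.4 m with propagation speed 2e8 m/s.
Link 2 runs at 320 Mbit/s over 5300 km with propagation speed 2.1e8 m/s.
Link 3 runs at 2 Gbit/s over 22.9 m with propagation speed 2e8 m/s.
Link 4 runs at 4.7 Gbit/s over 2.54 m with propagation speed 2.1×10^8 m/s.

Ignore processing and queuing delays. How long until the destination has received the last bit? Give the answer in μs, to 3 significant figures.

L = 31000 bits.
Transmission delays (L/R per hop): 4.2641, 96.875, 15.5, 6.59574 μs; sum = 123.235 μs.
Propagation delays (d/s per hop): 0.192, 25238.1, 0.1145, 0.0120952 μs; sum = 25238.4 μs.
End-to-end = 25400 μs.

25400 μs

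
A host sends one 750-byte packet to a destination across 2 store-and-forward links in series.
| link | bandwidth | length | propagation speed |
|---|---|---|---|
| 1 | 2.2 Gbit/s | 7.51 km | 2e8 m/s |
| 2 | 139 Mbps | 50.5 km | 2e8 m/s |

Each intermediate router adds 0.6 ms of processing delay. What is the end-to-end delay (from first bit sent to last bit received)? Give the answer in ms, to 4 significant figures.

0.9359 ms

L = 750 × 8 = 6000 bits.
Transmission delays (L/R per hop): 0.00272727, 0.0431655 ms; sum = 0.0458927 ms.
Propagation delays (d/s per hop): 0.03755, 0.2525 ms; sum = 0.29005 ms.
Processing at 1 router(s): 1 × 0.6 ms = 0.6 ms.
End-to-end = 0.9359 ms.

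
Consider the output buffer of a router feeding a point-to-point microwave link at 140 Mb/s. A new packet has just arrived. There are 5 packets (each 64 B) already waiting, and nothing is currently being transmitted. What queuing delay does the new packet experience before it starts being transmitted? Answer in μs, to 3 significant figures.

Each queued packet: L/R = 512/140000000 = 3.65714 μs.
5 queued → 18.2857 μs.
Queuing delay = 18.3 μs.

18.3 μs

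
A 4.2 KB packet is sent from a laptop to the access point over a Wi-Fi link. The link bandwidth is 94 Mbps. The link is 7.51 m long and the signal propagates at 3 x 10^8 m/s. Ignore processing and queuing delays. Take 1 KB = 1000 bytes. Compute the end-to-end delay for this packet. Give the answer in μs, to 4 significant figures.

357.5 μs

L = 33600 bits.
Transmission delay = L/R = 33600 / 94000000 = 357.447 μs.
Propagation delay = d/s = 7.51 m / 300000000 m/s = 0.0250333 μs.
Total = 357.5 μs.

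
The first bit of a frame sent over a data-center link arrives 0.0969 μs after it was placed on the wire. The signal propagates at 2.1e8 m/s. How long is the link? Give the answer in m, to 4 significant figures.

20.35 m

d = s × t_prop = 210000000 × 9.69e-08 = 20.35 m.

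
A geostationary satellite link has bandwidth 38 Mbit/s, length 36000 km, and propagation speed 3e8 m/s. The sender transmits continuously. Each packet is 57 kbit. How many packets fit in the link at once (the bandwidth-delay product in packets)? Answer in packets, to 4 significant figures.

80.00 packets

Propagation delay = 36000000 / 300000000 = 0.12 s.
BDP = R × t_prop = 38000000 × 0.12 = 4560000 bits.
In packets of 57000 bits: 80.00 packets.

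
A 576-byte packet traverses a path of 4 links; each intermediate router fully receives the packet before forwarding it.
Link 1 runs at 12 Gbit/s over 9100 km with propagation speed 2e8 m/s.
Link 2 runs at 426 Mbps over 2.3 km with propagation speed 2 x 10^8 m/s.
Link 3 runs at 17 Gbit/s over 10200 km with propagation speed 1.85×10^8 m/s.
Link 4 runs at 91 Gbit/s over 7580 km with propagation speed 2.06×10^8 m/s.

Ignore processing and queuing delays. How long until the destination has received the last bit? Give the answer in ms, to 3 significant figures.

L = 576 × 8 = 4608 bits.
Transmission delays (L/R per hop): 0.000384, 0.0108169, 0.000271059, 5.06374e-05 ms; sum = 0.0115226 ms.
Propagation delays (d/s per hop): 45.5, 0.0115, 55.1351, 36.7961 ms; sum = 137.443 ms.
End-to-end = 137 ms.

137 ms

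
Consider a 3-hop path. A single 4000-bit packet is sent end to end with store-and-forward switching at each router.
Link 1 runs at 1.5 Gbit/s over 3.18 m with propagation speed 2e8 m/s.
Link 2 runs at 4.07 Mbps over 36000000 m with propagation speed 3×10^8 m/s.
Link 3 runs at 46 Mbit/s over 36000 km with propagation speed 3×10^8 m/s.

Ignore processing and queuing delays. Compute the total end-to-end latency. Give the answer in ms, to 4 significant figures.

Transmission delays (L/R per hop): 0.00266667, 0.982801, 0.0869565 ms; sum = 1.07242 ms.
Propagation delays (d/s per hop): 1.59e-05, 120, 120 ms; sum = 240 ms.
End-to-end = 241.1 ms.

241.1 ms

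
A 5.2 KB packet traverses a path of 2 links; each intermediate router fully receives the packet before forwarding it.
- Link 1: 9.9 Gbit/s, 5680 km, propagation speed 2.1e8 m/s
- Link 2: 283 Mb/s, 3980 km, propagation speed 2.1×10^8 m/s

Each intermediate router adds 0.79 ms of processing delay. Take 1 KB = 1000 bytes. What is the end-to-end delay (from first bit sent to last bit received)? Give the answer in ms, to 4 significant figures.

L = 41600 bits.
Transmission delays (L/R per hop): 0.00420202, 0.146996 ms; sum = 0.151198 ms.
Propagation delays (d/s per hop): 27.0476, 18.9524 ms; sum = 46 ms.
Processing at 1 router(s): 1 × 0.79 ms = 0.79 ms.
End-to-end = 46.94 ms.

46.94 ms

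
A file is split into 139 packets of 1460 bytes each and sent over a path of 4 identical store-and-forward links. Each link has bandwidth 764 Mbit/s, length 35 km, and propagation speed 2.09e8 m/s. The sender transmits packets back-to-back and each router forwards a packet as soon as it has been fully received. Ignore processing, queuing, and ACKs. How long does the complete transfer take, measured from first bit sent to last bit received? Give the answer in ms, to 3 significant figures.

2.84 ms

Per-hop transmission t_tx = L/R = 11680/764000000 = 0.015288 ms.
Per-hop propagation t_prop = 35000/209000000 = 0.167464 ms.
Pipeline fill: first packet needs 4·t_tx to clear all hops; remaining 138 packets each add one t_tx.
Total = (4+139-1)·t_tx + 4·t_prop = 142·0.015288 + 4·0.167464 = 2.84 ms.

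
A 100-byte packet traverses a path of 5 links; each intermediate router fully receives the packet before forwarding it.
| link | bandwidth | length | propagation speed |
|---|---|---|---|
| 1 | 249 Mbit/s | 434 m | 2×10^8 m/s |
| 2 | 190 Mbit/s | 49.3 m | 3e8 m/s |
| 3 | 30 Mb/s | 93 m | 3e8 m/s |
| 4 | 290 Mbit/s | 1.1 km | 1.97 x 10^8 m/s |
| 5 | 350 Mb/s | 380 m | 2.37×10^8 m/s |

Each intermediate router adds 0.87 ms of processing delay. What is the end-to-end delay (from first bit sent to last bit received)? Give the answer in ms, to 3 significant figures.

L = 100 × 8 = 800 bits.
Transmission delays (L/R per hop): 0.00321285, 0.00421053, 0.0266667, 0.00275862, 0.00228571 ms; sum = 0.0391344 ms.
Propagation delays (d/s per hop): 0.00217, 0.000164333, 0.00031, 0.00558376, 0.00160338 ms; sum = 0.00983147 ms.
Processing at 4 router(s): 4 × 0.87 ms = 3.48 ms.
End-to-end = 3.53 ms.

3.53 ms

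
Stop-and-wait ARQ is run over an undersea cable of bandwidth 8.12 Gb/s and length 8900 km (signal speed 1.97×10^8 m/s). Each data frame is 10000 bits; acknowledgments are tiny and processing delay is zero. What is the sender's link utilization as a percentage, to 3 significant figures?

0.00136 %

t_tx = L/R = 10000/8.12e+09 = 1.23153e-06 s.
t_prop = 8900000/197000000 = 0.0451777 s; RTT = 0.0903553 s.
Cycle = t_tx + RTT = 0.0903566 s.
Utilization = t_tx / cycle = 1.23153e-06/0.0903566 = 0.00136 %.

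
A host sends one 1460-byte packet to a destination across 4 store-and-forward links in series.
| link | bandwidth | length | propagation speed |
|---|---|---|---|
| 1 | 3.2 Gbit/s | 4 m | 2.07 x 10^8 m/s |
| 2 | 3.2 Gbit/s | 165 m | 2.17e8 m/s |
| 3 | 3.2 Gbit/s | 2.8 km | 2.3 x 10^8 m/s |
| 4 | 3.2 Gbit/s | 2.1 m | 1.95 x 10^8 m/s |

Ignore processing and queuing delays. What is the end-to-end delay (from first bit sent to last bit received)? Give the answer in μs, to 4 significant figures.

27.56 μs

L = 1460 × 8 = 11680 bits.
Transmission delay per hop = L/R = 11680/3200000000 = 3.65 μs; 4 hops → 14.6 μs.
Propagation delays (d/s per hop): 0.0193237, 0.760369, 12.1739, 0.0107692 μs; sum = 12.9644 μs.
End-to-end = 27.56 μs.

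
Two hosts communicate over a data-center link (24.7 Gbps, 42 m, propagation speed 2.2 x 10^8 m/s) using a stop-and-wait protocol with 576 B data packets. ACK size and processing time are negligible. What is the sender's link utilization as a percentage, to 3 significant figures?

t_tx = L/R = 4608/24700000000 = 1.86559e-07 s.
t_prop = 42/2.2e+08 = 1.90909e-07 s; RTT = 3.81818e-07 s.
Cycle = t_tx + RTT = 5.68377e-07 s.
Utilization = t_tx / cycle = 1.86559e-07/5.68377e-07 = 32.8 %.

32.8 %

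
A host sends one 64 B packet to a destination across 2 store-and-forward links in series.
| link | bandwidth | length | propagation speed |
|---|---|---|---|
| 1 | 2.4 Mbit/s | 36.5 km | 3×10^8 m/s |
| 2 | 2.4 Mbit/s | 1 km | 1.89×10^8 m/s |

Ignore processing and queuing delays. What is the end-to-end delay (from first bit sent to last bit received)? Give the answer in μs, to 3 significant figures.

554 μs

L = 64 × 8 = 512 bits.
Transmission delay per hop = L/R = 512/2400000 = 213.333 μs; 2 hops → 426.667 μs.
Propagation delays (d/s per hop): 121.667, 5.29101 μs; sum = 126.958 μs.
End-to-end = 554 μs.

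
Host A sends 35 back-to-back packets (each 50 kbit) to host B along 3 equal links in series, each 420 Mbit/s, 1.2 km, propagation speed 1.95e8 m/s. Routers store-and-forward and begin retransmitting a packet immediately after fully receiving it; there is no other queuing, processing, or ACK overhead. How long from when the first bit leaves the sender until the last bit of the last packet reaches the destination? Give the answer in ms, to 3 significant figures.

4.42 ms

Per-hop transmission t_tx = L/R = 50000/420000000 = 0.119048 ms.
Per-hop propagation t_prop = 1200/195000000 = 0.00615385 ms.
Pipeline fill: first packet needs 3·t_tx to clear all hops; remaining 34 packets each add one t_tx.
Total = (3+35-1)·t_tx + 3·t_prop = 37·0.119048 + 3·0.00615385 = 4.42 ms.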